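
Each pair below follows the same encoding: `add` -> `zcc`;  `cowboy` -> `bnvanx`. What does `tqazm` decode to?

urban

Every letter moves 25 places later in the alphabet, wrapping around z→a.
Undoing it on tqazm: t−25=u, q−25=r, a−25=b, z−25=a, m−25=n.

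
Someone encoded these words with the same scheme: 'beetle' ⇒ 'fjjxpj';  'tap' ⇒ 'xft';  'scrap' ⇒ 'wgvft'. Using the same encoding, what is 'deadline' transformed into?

hjfhpnrj

The shift depends on letter class: consonant b→f is +4, but vowel e→j is +5. Two shifts are in play — +5 for a/e/i/o/u, +4 for every other letter.
On deadline: d(cons)+4=h, e(vowel)+5=j, a(vowel)+5=f, d(cons)+4=h, l(cons)+4=p, i(vowel)+5=n, n(cons)+4=r, e(vowel)+5=j.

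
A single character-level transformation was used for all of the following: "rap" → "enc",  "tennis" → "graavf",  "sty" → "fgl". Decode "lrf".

Compare letters: r→e is +13, a→n is +13, p→c is +13 — a constant shift. This is a Caesar cipher with shift 13.
Undoing it on lrf: l−13=y, r−13=e, f−13=s.

yes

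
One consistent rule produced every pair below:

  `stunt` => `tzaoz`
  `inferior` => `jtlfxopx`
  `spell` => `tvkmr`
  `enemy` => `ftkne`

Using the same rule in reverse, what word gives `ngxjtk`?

It's a Vigenère-style cipher with numeric key [1,6,6]: position i shifts by key[i mod 3].
Reversing it on ngxjtk: n−1=m, g−6=a, x−6=r, j−1=i, t−6=n, k−6=e.

marine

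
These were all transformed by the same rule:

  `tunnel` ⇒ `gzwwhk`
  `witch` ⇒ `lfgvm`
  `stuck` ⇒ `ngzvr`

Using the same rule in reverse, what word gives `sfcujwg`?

t(19)→g(6) and u(20)→z(25) fit y≡19x+9 (mod 26); the inverse of 19 mod 26 is 11. Each letter's alphabet position (a=0..z=25) is mapped through 19·x+9 mod 26 — an affine cipher.
Decoding sfcujwg: s(18)→11·(18−9)≡21=v; f(5)→11·(5−9)≡8=i; c(2)→11·(2−9)≡1=b; u(20)→11·(20−9)≡17=r; j(9)→11·(9−9)≡0=a; w(22)→11·(22−9)≡13=n; g(6)→11·(6−9)≡19=t (all mod 26).

vibrant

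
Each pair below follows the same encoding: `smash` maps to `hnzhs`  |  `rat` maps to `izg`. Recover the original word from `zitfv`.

argue

Each pair mirrors across the alphabet (s↔h, m↔n, a↔z): positions sum to 25. This is the alphabet-reversal cipher (Atbash): a becomes z, b becomes y, etc.
Undoing it on zitfv: z↔a, i↔r, t↔g, f↔u, v↔e.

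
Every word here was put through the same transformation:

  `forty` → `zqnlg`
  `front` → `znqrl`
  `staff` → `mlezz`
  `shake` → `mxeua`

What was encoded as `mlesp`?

stamp

Each letter's alphabet position (a=0..z=25) is mapped through 25·x+4 mod 26 — an affine cipher.
Reversing it on mlesp: m(12)→25·(12−4)≡18=s; l(11)→25·(11−4)≡19=t; e(4)→25·(4−4)≡0=a; s(18)→25·(18−4)≡12=m; p(15)→25·(15−4)≡15=p (all mod 26).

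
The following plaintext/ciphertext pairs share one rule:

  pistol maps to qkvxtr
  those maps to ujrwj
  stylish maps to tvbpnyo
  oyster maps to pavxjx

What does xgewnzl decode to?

In pistol: p→q is +1, i→k is +2, s→v is +3, t→x is +4 — the shift increases by 1 each position. The shift increases by 1 at each position, starting from +1: 1, 2, 3, ….
Reversing it on xgewnzl: x−1=w, g−2=e, e−3=b, w−4=s, n−5=i, z−6=t, l−7=e.

website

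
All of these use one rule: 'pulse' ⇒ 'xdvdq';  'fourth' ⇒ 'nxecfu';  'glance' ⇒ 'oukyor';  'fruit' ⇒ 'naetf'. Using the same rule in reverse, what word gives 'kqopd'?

cheer

In pulse: p→x is +8, u→d is +9, l→v is +10, s→d is +11 — the shift increases by 1 each position. Each letter shifts forward by (position + 8), i.e. 8, 9, 10, … — the shift grows by one for each successive letter.
Decoding kqopd: k−8=c, q−9=h, o−10=e, p−11=e, d−12=r.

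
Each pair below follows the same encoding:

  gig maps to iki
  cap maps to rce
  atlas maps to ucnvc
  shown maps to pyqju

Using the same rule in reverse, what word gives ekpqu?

The output letters match the input read backwards, each shifted +2: gig reversed is gig. Read the word backwards and shift each letter +2.
Decoding ekpqu: shift back: e−2=c, k−2=i, p−2=n, q−2=o, u−2=s → cinos; then reverse → sonic.

sonic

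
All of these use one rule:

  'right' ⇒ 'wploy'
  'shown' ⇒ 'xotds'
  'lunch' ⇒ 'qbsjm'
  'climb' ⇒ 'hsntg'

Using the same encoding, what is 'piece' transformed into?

Shifts by position in right: pos 0: r→w (+5), pos 1: i→p (+7), pos 2: g→l (+5), pos 3: h→o (+7) — repeating every 2. The shifts repeat in a cycle of length 2: positions 0,1,… shift by +5, +7, then the pattern repeats.
For piece: p+5=u, i+7=p, e+5=j, c+7=j, e+5=j.

upjjj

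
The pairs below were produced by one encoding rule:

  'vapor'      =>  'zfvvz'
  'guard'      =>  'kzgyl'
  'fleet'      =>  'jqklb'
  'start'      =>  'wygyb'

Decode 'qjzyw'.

In vapor: v→z is +4, a→f is +5, p→v is +6, o→v is +7 — the shift increases by 1 each position. Each letter shifts forward by (position + 4), i.e. 4, 5, 6, … — the shift grows by one for each successive letter.
Decoding qjzyw: q−4=m, j−5=e, z−6=t, y−7=r, w−8=o.

metro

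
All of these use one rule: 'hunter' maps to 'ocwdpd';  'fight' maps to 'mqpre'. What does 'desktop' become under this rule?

kmbueac

In hunter: h→o is +7, u→c is +8, n→w is +9, t→d is +10 — the shift increases by 1 each position. Letter i (0-indexed) is shifted by i+7, so successive shifts are 7, 8, 9, ….
For desktop: d+7=k, e+8=m, s+9=b, k+10=u, t+11=e, o+12=a, p+13=c.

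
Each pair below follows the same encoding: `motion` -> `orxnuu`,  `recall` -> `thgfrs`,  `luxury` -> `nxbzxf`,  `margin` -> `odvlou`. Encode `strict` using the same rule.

uwvnia

In motion: m→o is +2, o→r is +3, t→x is +4, i→n is +5 — the shift increases by 1 each position. Letter i (0-indexed) is shifted by i+2, so successive shifts are 2, 3, 4, ….
Applying it to strict: s+2=u, t+3=w, r+4=v, i+5=n, c+6=i, t+7=a.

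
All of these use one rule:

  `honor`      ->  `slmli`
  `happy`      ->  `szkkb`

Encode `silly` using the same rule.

hroob

Each pair mirrors across the alphabet (h↔s, o↔l, n↔m): positions sum to 25. Each letter is replaced by its mirror in the alphabet: a↔z, b↔y, c↔x, and so on (the Atbash cipher).
For silly: s↔h, i↔r, l↔o, l↔o, y↔b.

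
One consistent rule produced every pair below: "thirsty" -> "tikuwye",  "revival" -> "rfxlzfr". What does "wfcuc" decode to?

In thirsty: t→t is +0, h→i is +1, i→k is +2, r→u is +3 — the shift increases by 1 each position. Each letter shifts forward by its position index (0, 1, 2, …) — the shift grows by one for each successive letter.
Undoing it on wfcuc: w−0=w, f−1=e, c−2=a, u−3=r, c−4=y.

weary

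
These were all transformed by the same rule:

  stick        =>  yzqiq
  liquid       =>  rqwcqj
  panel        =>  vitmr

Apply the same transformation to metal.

smzir

The shift depends on letter class: consonant s→y is +6, but vowel i→q is +8. Vowels shift forward by 8 and consonants shift forward by 6.
For metal: m(cons)+6=s, e(vowel)+8=m, t(cons)+6=z, a(vowel)+8=i, l(cons)+6=r.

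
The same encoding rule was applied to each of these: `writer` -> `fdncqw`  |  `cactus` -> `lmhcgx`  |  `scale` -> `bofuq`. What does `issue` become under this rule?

Shifts by position in writer: pos 0: w→f (+9), pos 1: r→d (+12), pos 2: i→n (+5), pos 3: t→c (+9), pos 4: e→q (+12), pos 5: r→w (+5) — repeating every 3. It's a Vigenère-style cipher with numeric key [9,12,5]: position i shifts by key[i mod 3].
Applying it to issue: i+9=r, s+12=e, s+5=x, u+9=d, e+12=q.

rexdq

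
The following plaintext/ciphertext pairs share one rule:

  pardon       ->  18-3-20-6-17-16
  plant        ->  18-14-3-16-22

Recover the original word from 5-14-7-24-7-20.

p is letter #16 and maps to 18: an offset of 2. Letters become their 1-based position plus 2 (so a→3, b→4, …).
Decoding 5-14-7-24-7-20: 5→(5−2)÷1=3=c, 14→(14−2)÷1=12=l, 7→(7−2)÷1=5=e, 24→(24−2)÷1=22=v, 7→(7−2)÷1=5=e, 20→(20−2)÷1=18=r.

clever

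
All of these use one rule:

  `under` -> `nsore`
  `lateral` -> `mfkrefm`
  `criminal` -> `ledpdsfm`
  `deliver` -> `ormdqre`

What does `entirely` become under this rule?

rskdermz

u(20)→n(13) and n(13)→s(18) fit y≡3x+5 (mod 26); the inverse of 3 mod 26 is 9. This is an affine cipher: with a=0,…,z=25, each position x becomes (3x+5) mod 26.
Applying it to entirely: e(4)→3·4+5≡17=r; n(13)→3·13+5≡18=s; t(19)→3·19+5≡10=k; i(8)→3·8+5≡3=d; r(17)→3·17+5≡4=e; e(4)→3·4+5≡17=r; l(11)→3·11+5≡12=m; y(24)→3·24+5≡25=z (all mod 26).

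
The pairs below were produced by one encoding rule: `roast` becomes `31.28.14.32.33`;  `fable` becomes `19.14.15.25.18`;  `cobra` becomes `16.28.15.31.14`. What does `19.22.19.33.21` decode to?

r is letter #18 and maps to 31: an offset of 13. The number is (letter's place in the alphabet, a=1) + 13.
Reversing it on 19.22.19.33.21: 19→(19−13)÷1=6=f, 22→(22−13)÷1=9=i, 19→(19−13)÷1=6=f, 33→(33−13)÷1=20=t, 21→(21−13)÷1=8=h.

fifth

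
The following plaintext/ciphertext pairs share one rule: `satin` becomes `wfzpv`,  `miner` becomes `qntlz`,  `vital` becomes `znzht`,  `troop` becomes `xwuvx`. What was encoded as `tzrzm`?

Letter i (0-indexed) is shifted by i+4, so successive shifts are 4, 5, 6, ….
Undoing it on tzrzm: t−4=p, z−5=u, r−6=l, z−7=s, m−8=e.

pulse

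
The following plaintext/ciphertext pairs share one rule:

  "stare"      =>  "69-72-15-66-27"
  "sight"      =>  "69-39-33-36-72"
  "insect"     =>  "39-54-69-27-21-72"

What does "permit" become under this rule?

60-27-66-51-39-72

s(#19)→69 and t(#20)→72: differences scale by 3, so n = 3·pos + 12. Each letter becomes 3×(its alphabet position, a=1..z=26) + 12.
On permit: p=16→60, e=5→27, r=18→66, m=13→51, i=9→39, t=20→72.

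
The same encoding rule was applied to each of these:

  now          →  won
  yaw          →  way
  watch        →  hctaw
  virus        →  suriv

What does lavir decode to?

The output letters match the input read backwards: now reversed is won. It's just the letters in reverse order.
Undoing it on lavir: then reverse → rival.

rival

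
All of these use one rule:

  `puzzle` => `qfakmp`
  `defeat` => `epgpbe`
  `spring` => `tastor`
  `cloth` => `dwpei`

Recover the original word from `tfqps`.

super

Shifts by position in puzzle: pos 0: p→q (+1), pos 1: u→f (+11), pos 2: z→a (+1), pos 3: z→k (+11) — repeating every 2. The shifts repeat in a cycle of length 2: positions 0,1,… shift by +1, +11, then the pattern repeats.
Undoing it on tfqps: t−1=s, f−11=u, q−1=p, p−11=e, s−1=r.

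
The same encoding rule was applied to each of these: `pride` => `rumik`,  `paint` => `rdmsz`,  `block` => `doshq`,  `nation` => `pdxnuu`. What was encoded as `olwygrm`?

mistake

In pride: p→r is +2, r→u is +3, i→m is +4, d→i is +5 — the shift increases by 1 each position. Each letter shifts forward by (position + 2), i.e. 2, 3, 4, … — the shift grows by one for each successive letter.
Reversing it on olwygrm: o−2=m, l−3=i, w−4=s, y−5=t, g−6=a, r−7=k, m−8=e.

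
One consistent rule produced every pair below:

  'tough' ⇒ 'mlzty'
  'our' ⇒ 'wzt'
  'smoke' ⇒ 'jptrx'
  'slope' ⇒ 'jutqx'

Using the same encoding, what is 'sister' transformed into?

The output letters match the input read backwards, each shifted +5: tough reversed is hguot. Read the word backwards and shift each letter +5.
On sister: reverse → retsis; then shift: r+5=w, e+5=j, t+5=y, s+5=x, i+5=n, s+5=x.

wjyxnx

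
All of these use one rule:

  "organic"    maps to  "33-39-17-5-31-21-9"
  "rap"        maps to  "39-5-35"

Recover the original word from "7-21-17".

o(#15)→33 and r(#18)→39: differences scale by 2, so n = 2·pos + 3. The formula is n = 2×(alphabet index, a=1) + 3.
Reversing it on 7-21-17: 7→(7−3)÷2=2=b, 21→(21−3)÷2=9=i, 17→(17−3)÷2=7=g.

big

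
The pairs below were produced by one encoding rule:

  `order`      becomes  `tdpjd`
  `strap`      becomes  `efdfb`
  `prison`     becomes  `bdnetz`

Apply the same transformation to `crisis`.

The rule splits by letter class: vowels +5, consonants +12.
Applying it to crisis: c(cons)+12=o, r(cons)+12=d, i(vowel)+5=n, s(cons)+12=e, i(vowel)+5=n, s(cons)+12=e.

odnene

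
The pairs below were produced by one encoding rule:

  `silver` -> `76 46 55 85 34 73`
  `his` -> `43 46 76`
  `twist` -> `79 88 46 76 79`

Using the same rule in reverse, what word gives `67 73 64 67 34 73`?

s(#19)→76 and i(#9)→46: differences scale by 3, so n = 3·pos + 19. Each letter becomes 3×(its alphabet position, a=1..z=26) + 19.
Reversing it on 67 73 64 67 34 73: 67→(67−19)÷3=16=p, 73→(73−19)÷3=18=r, 64→(64−19)÷3=15=o, 67→(67−19)÷3=16=p, 34→(34−19)÷3=5=e, 73→(73−19)÷3=18=r.

proper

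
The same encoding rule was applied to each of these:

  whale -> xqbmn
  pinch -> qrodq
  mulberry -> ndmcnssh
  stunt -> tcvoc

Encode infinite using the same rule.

Shifts by position in whale: pos 0: w→x (+1), pos 1: h→q (+9), pos 2: a→b (+1), pos 3: l→m (+1), pos 4: e→n (+9) — repeating every 3. It's a Vigenère-style cipher with numeric key [1,9,1]: position i shifts by key[i mod 3].
For infinite: i+1=j, n+9=w, f+1=g, i+1=j, n+9=w, i+1=j, t+1=u, e+9=n.

jwgjwjun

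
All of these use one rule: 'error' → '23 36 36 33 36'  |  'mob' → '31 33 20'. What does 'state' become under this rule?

37 38 19 38 23

e is letter #5 and maps to 23: an offset of 18. Each letter is replaced by its alphabet position (a=1..z=26) + 18.
For state: s=19→37, t=20→38, a=1→19, t=20→38, e=5→23.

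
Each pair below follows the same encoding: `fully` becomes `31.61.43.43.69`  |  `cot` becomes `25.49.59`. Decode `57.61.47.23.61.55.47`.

sunburn

Each letter becomes 2×(its alphabet position, a=1..z=26) + 19.
Undoing it on 57.61.47.23.61.55.47: 57→(57−19)÷2=19=s, 61→(61−19)÷2=21=u, 47→(47−19)÷2=14=n, 23→(23−19)÷2=2=b, 61→(61−19)÷2=21=u, 55→(55−19)÷2=18=r, 47→(47−19)÷2=14=n.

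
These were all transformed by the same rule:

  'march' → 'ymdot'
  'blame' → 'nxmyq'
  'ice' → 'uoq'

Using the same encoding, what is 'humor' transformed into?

tgyad

Compare letters: m→y is +12, a→m is +12, r→d is +12 — a constant shift. It's a constant shift of +12 (ROT12).
For humor: h+12=t, u+12=g, m+12=y, o+12=a, r+12=d.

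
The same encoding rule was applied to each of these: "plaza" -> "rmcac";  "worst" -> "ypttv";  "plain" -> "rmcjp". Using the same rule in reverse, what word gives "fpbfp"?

dozen

The shifts repeat in a cycle of length 2: positions 0,1,… shift by +2, +1, then the pattern repeats.
Reversing it on fpbfp: f−2=d, p−1=o, b−2=z, f−1=e, p−2=n.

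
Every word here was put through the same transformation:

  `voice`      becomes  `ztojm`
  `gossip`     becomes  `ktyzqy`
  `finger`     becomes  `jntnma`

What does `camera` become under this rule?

Letter i (0-indexed) is shifted by i+4, so successive shifts are 4, 5, 6, ….
For camera: c+4=g, a+5=f, m+6=s, e+7=l, r+8=z, a+9=j.

gfslzj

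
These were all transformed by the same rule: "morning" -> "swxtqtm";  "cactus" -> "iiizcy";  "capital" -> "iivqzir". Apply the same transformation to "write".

cxqzm

The shift depends on letter class: consonant m→s is +6, but vowel o→w is +8. Vowels shift forward by 8 and consonants shift forward by 6.
For write: w(cons)+6=c, r(cons)+6=x, i(vowel)+8=q, t(cons)+6=z, e(vowel)+8=m.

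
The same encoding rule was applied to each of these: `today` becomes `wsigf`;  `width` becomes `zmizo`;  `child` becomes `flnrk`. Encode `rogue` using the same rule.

uslal

The shift increases by 1 at each position, starting from +3: 3, 4, 5, ….
Applying it to rogue: r+3=u, o+4=s, g+5=l, u+6=a, e+7=l.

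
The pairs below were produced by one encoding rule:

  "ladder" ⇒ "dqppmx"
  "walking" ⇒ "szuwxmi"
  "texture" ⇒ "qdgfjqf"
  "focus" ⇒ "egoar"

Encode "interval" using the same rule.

xmhdqfzu

The output letters match the input read backwards, each shifted +12: ladder reversed is reddal. Read the word backwards and shift each letter +12.
For interval: reverse → lavretni; then shift: l+12=x, a+12=m, v+12=h, r+12=d, e+12=q, t+12=f, n+12=z, i+12=u.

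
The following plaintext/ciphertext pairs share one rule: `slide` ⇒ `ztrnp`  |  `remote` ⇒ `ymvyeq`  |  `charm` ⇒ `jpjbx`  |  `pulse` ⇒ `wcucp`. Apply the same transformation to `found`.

mwdxo

In slide: s→z is +7, l→t is +8, i→r is +9, d→n is +10 — the shift increases by 1 each position. The shift increases by 1 at each position, starting from +7: 7, 8, 9, ….
For found: f+7=m, o+8=w, u+9=d, n+10=x, d+11=o.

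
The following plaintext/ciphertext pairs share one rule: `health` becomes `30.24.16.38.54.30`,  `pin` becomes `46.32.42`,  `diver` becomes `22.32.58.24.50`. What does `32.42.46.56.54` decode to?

input

h(#8)→30 and e(#5)→24: differences scale by 2, so n = 2·pos + 14. The formula is n = 2×(alphabet index, a=1) + 14.
Decoding 32.42.46.56.54: 32→(32−14)÷2=9=i, 42→(42−14)÷2=14=n, 46→(46−14)÷2=16=p, 56→(56−14)÷2=21=u, 54→(54−14)÷2=20=t.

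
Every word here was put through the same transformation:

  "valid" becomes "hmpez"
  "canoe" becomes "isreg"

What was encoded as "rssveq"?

maroon

The output letters match the input read backwards, each shifted +4: valid reversed is dilav. Read the word backwards and shift each letter +4.
Decoding rssveq: shift back: r−4=n, s−4=o, s−4=o, v−4=r, e−4=a, q−4=m → nooram; then reverse → maroon.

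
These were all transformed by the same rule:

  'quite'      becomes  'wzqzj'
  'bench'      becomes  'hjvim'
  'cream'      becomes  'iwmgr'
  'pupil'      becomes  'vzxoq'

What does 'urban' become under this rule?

Shifts by position in quite: pos 0: q→w (+6), pos 1: u→z (+5), pos 2: i→q (+8), pos 3: t→z (+6), pos 4: e→j (+5) — repeating every 3. The shifts repeat in a cycle of length 3: positions 0,1,… shift by +6, +5, +8, then the pattern repeats.
Applying it to urban: u+6=a, r+5=w, b+8=j, a+6=g, n+5=s.

awjgs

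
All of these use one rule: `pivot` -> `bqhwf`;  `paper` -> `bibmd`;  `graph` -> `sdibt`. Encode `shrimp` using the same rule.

etdqyb

The shift depends on letter class: consonant p→b is +12, but vowel i→q is +8. The rule splits by letter class: vowels +8, consonants +12.
On shrimp: s(cons)+12=e, h(cons)+12=t, r(cons)+12=d, i(vowel)+8=q, m(cons)+12=y, p(cons)+12=b.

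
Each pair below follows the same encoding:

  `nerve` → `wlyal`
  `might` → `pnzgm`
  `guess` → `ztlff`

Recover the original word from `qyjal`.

n(13)→w(22) and e(4)→l(11) fit y≡7x+9 (mod 26); the inverse of 7 mod 26 is 15. This is an affine cipher: with a=0,…,z=25, each position x becomes (7x+9) mod 26.
Undoing it on qyjal: q(16)→15·(16−9)≡1=b; y(24)→15·(24−9)≡17=r; j(9)→15·(9−9)≡0=a; a(0)→15·(0−9)≡21=v; l(11)→15·(11−9)≡4=e (all mod 26).

brave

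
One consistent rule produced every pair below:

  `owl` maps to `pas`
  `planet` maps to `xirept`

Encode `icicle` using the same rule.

The output letters match the input read backwards, each shifted +4: owl reversed is lwo. Two steps: reverse the string, then apply a Caesar shift of +4.
Applying it to icicle: reverse → elcici; then shift: e+4=i, l+4=p, c+4=g, i+4=m, c+4=g, i+4=m.

ipgmgm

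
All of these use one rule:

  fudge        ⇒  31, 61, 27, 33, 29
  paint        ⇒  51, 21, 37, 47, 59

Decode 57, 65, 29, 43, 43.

f(#6)→31 and u(#21)→61: differences scale by 2, so n = 2·pos + 19. Each letter becomes 2×(its alphabet position, a=1..z=26) + 19.
Reversing it on 57, 65, 29, 43, 43: 57→(57−19)÷2=19=s, 65→(65−19)÷2=23=w, 29→(29−19)÷2=5=e, 43→(43−19)÷2=12=l, 43→(43−19)÷2=12=l.

swell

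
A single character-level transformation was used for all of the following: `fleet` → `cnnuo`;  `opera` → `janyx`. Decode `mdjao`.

fraud

The output letters match the input read backwards, each shifted +9: fleet reversed is teelf. The word is reversed, then every letter is shifted forward by 9.
Undoing it on mdjao: shift back: m−9=d, d−9=u, j−9=a, a−9=r, o−9=f → duarf; then reverse → fraud.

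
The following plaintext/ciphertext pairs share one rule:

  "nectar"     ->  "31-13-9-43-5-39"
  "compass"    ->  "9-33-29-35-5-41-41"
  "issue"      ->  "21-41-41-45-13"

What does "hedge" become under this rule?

The formula is n = 2×(alphabet index, a=1) + 3.
For hedge: h=8→19, e=5→13, d=4→11, g=7→17, e=5→13.

19-13-11-17-13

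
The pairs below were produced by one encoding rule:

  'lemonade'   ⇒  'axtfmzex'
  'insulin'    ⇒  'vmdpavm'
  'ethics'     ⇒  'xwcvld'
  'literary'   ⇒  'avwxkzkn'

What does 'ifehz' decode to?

l(11)→a(0) and e(4)→x(23) fit y≡19x+25 (mod 26); the inverse of 19 mod 26 is 11. Each letter's alphabet position (a=0..z=25) is mapped through 19·x+25 mod 26 — an affine cipher.
Decoding ifehz: i(8)→11·(8−25)≡21=v; f(5)→11·(5−25)≡14=o; e(4)→11·(4−25)≡3=d; h(7)→11·(7−25)≡10=k; z(25)→11·(25−25)≡0=a (all mod 26).

vodka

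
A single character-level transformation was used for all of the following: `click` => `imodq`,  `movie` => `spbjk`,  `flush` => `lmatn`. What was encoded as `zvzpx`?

Shifts by position in click: pos 0: c→i (+6), pos 1: l→m (+1), pos 2: i→o (+6), pos 3: c→d (+1) — repeating every 2. A repeating key of period 2 is used — shifts +6, +1 over and over.
Decoding zvzpx: z−6=t, v−1=u, z−6=t, p−1=o, x−6=r.

tutor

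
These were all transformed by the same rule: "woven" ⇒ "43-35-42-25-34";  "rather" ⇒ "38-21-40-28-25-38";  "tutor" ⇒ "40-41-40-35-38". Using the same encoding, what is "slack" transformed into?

w is letter #23 and maps to 43: an offset of 20. The number is (letter's place in the alphabet, a=1) + 20.
For slack: s=19→39, l=12→32, a=1→21, c=3→23, k=11→31.

39-32-21-23-31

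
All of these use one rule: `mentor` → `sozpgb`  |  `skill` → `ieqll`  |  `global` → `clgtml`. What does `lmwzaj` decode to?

launch

m(12)→s(18) and e(4)→o(14) fit y≡7x+12 (mod 26); the inverse of 7 mod 26 is 15. Treating letters as 0–25, the rule is x ↦ 7x + 12 (mod 26).
Undoing it on lmwzaj: l(11)→15·(11−12)≡11=l; m(12)→15·(12−12)≡0=a; w(22)→15·(22−12)≡20=u; z(25)→15·(25−12)≡13=n; a(0)→15·(0−12)≡2=c; j(9)→15·(9−12)≡7=h (all mod 26).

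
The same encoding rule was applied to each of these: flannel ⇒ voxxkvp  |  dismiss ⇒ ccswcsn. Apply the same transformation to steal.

The output letters match the input read backwards, each shifted +10: flannel reversed is lennalf. The word is reversed, then every letter is shifted forward by 10.
For steal: reverse → laets; then shift: l+10=v, a+10=k, e+10=o, t+10=d, s+10=c.

vkodc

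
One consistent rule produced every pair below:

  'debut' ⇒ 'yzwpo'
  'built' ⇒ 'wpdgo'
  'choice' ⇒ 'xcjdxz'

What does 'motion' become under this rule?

Compare letters: d→y is +21, e→z is +21, b→w is +21 — a constant shift. Every letter moves 21 places later in the alphabet, wrapping around z→a.
Applying it to motion: m+21=h, o+21=j, t+21=o, i+21=d, o+21=j, n+21=i.

hjodji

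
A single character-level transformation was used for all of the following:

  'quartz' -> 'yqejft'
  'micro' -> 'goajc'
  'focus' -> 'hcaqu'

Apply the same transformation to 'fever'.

hwbwj

q(16)→y(24) and u(20)→q(16) fit y≡11x+4 (mod 26); the inverse of 11 mod 26 is 19. Treating letters as 0–25, the rule is x ↦ 11x + 4 (mod 26).
For fever: f(5)→11·5+4≡7=h; e(4)→11·4+4≡22=w; v(21)→11·21+4≡1=b; e(4)→11·4+4≡22=w; r(17)→11·17+4≡9=j (all mod 26).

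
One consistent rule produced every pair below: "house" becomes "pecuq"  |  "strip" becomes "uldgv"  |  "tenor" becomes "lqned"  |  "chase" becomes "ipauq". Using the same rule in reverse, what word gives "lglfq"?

h(7)→p(15) and o(14)→e(4) fit y≡17x+0 (mod 26); the inverse of 17 mod 26 is 23. Treating letters as 0–25, the rule is x ↦ 17x + 0 (mod 26).
Reversing it on lglfq: l(11)→23·(11−0)≡19=t; g(6)→23·(6−0)≡8=i; l(11)→23·(11−0)≡19=t; f(5)→23·(5−0)≡11=l; q(16)→23·(16−0)≡4=e (all mod 26).

title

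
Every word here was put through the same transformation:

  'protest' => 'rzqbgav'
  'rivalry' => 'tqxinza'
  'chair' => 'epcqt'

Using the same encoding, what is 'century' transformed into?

A repeating key of period 2 is used — shifts +2, +8 over and over.
Applying it to century: c+2=e, e+8=m, n+2=p, t+8=b, u+2=w, r+8=z, y+2=a.

empbwza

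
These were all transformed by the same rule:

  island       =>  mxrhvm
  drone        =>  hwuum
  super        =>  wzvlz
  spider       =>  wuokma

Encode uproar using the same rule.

Letter i (0-indexed) is shifted by i+4, so successive shifts are 4, 5, 6, ….
For uproar: u+4=y, p+5=u, r+6=x, o+7=v, a+8=i, r+9=a.

yuxvia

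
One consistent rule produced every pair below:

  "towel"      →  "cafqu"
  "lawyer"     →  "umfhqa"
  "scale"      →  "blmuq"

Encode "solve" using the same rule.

Vowels shift forward by 12 and consonants shift forward by 9.
Applying it to solve: s(cons)+9=b, o(vowel)+12=a, l(cons)+9=u, v(cons)+9=e, e(vowel)+12=q.

baueq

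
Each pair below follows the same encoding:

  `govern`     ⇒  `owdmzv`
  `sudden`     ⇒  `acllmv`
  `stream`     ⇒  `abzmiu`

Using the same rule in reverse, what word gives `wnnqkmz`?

officer

Compare letters: g→o is +8, o→w is +8, v→d is +8 — a constant shift. It's a constant shift of +8 (ROT8).
Undoing it on wnnqkmz: w−8=o, n−8=f, n−8=f, q−8=i, k−8=c, m−8=e, z−8=r.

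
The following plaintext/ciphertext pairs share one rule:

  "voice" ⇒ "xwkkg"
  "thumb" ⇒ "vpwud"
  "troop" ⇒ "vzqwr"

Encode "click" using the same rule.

etkkm

Shifts by position in voice: pos 0: v→x (+2), pos 1: o→w (+8), pos 2: i→k (+2), pos 3: c→k (+8) — repeating every 2. It's a Vigenère-style cipher with numeric key [2,8]: position i shifts by key[i mod 2].
For click: c+2=e, l+8=t, i+2=k, c+8=k, k+2=m.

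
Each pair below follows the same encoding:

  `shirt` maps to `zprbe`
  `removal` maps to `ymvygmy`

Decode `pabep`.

In shirt: s→z is +7, h→p is +8, i→r is +9, r→b is +10 — the shift increases by 1 each position. The shift increases by 1 at each position, starting from +7: 7, 8, 9, ….
Reversing it on pabep: p−7=i, a−8=s, b−9=s, e−10=u, p−11=e.

issue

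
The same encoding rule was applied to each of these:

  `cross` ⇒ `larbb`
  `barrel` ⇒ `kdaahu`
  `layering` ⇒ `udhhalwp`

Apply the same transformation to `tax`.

cdg

The shift depends on letter class: consonant c→l is +9, but vowel o→r is +3. Vowels shift forward by 3 and consonants shift forward by 9.
Applying it to tax: t(cons)+9=c, a(vowel)+3=d, x(cons)+9=g.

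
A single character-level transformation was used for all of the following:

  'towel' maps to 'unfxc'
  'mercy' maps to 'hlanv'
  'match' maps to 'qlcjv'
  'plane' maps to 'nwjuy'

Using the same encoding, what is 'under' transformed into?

The output letters match the input read backwards, each shifted +9: towel reversed is lewot. The word is reversed, then every letter is shifted forward by 9.
For under: reverse → rednu; then shift: r+9=a, e+9=n, d+9=m, n+9=w, u+9=d.

anmwd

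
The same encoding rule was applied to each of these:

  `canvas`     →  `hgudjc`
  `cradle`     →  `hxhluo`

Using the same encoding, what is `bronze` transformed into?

gxvvio

Letter i (0-indexed) is shifted by i+5, so successive shifts are 5, 6, 7, ….
For bronze: b+5=g, r+6=x, o+7=v, n+8=v, z+9=i, e+10=o.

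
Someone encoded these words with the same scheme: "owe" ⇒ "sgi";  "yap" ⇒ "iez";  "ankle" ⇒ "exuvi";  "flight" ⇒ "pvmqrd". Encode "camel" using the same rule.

The shift depends on letter class: consonant w→g is +10, but vowel o→s is +4. Two shifts are in play — +4 for a/e/i/o/u, +10 for every other letter.
Applying it to camel: c(cons)+10=m, a(vowel)+4=e, m(cons)+10=w, e(vowel)+4=i, l(cons)+10=v.

mewiv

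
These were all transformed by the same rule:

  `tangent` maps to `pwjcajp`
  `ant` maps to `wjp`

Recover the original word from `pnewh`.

Compare letters: t→p is +22, a→w is +22, n→j is +22 — a constant shift. Every letter moves 22 places later in the alphabet, wrapping around z→a.
Undoing it on pnewh: p−22=t, n−22=r, e−22=i, w−22=a, h−22=l.

trial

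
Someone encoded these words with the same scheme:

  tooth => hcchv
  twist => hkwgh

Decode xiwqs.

juice

Compare letters: t→h is +14, o→c is +14, o→c is +14 — a constant shift. Each letter is shifted forward by 14 in the alphabet (a Caesar shift of +14).
Reversing it on xiwqs: x−14=j, i−14=u, w−14=i, q−14=c, s−14=e.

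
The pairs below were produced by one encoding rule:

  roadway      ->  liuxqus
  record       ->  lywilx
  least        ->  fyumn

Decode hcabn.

Compare letters: r→l is +20, o→i is +20, a→u is +20 — a constant shift. It's a constant shift of +20 (ROT20).
Decoding hcabn: h−20=n, c−20=i, a−20=g, b−20=h, n−20=t.

night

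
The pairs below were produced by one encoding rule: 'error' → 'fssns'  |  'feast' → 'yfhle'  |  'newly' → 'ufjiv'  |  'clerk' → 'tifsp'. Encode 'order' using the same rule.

Treating letters as 0–25, the rule is x ↦ 19x + 7 (mod 26).
On order: o(14)→19·14+7≡13=n; r(17)→19·17+7≡18=s; d(3)→19·3+7≡12=m; e(4)→19·4+7≡5=f; r(17)→19·17+7≡18=s (all mod 26).

nsmfs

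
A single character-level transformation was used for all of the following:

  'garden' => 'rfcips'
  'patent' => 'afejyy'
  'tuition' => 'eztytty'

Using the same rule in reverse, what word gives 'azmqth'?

public

Shifts by position in garden: pos 0: g→r (+11), pos 1: a→f (+5), pos 2: r→c (+11), pos 3: d→i (+5) — repeating every 2. A repeating key of period 2 is used — shifts +11, +5 over and over.
Undoing it on azmqth: a−11=p, z−5=u, m−11=b, q−5=l, t−11=i, h−5=c.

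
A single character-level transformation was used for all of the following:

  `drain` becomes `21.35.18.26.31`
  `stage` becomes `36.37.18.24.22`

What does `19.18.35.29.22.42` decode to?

Letters become their 1-based position plus 17 (so a→18, b→19, …).
Reversing it on 19.18.35.29.22.42: 19→(19−17)÷1=2=b, 18→(18−17)÷1=1=a, 35→(35−17)÷1=18=r, 29→(29−17)÷1=12=l, 22→(22−17)÷1=5=e, 42→(42−17)÷1=25=y.

barley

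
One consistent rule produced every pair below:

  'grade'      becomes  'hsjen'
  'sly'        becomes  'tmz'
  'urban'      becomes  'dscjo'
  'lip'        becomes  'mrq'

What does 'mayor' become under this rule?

njzxs

The shift depends on letter class: consonant g→h is +1, but vowel a→j is +9. The rule splits by letter class: vowels +9, consonants +1.
For mayor: m(cons)+1=n, a(vowel)+9=j, y(cons)+1=z, o(vowel)+9=x, r(cons)+1=s.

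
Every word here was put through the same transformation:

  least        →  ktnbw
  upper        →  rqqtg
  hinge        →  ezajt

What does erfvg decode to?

This is an affine cipher: with a=0,…,z=25, each position x becomes (21x+13) mod 26.
Undoing it on erfvg: e(4)→5·(4−13)≡7=h; r(17)→5·(17−13)≡20=u; f(5)→5·(5−13)≡12=m; v(21)→5·(21−13)≡14=o; g(6)→5·(6−13)≡17=r (all mod 26).

humor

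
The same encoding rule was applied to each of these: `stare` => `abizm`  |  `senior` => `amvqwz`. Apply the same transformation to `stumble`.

Compare letters: s→a is +8, t→b is +8, a→i is +8 — a constant shift. It's a constant shift of +8 (ROT8).
Applying it to stumble: s+8=a, t+8=b, u+8=c, m+8=u, b+8=j, l+8=t, e+8=m.

abcujtm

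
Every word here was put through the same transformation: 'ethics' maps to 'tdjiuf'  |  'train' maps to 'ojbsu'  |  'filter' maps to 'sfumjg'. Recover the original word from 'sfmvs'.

ruler

The output letters match the input read backwards, each shifted +1: ethics reversed is scihte. Two steps: reverse the string, then apply a Caesar shift of +1.
Reversing it on sfmvs: shift back: s−1=r, f−1=e, m−1=l, v−1=u, s−1=r → relur; then reverse → ruler.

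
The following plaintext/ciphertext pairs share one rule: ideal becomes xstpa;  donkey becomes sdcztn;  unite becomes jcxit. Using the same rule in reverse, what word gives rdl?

cow

This is a Caesar cipher with shift 15.
Decoding rdl: r−15=c, d−15=o, l−15=w.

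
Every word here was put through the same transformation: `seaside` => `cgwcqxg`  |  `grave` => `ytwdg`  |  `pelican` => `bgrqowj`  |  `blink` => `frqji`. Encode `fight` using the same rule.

Treating letters as 0–25, the rule is x ↦ 9x + 22 (mod 26).
On fight: f(5)→9·5+22≡15=p; i(8)→9·8+22≡16=q; g(6)→9·6+22≡24=y; h(7)→9·7+22≡7=h; t(19)→9·19+22≡11=l (all mod 26).

pqyhl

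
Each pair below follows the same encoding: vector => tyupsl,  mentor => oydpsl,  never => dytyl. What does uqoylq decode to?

camera

Each letter's alphabet position (a=0..z=25) is mapped through 15·x+16 mod 26 — an affine cipher.
Reversing it on uqoylq: u(20)→7·(20−16)≡2=c; q(16)→7·(16−16)≡0=a; o(14)→7·(14−16)≡12=m; y(24)→7·(24−16)≡4=e; l(11)→7·(11−16)≡17=r; q(16)→7·(16−16)≡0=a (all mod 26).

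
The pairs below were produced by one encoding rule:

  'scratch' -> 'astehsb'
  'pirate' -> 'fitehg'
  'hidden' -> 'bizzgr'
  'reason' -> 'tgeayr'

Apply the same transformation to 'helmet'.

bgdkgh

s(18)→a(0) and c(2)→s(18) fit y≡7x+4 (mod 26); the inverse of 7 mod 26 is 15. Treating letters as 0–25, the rule is x ↦ 7x + 4 (mod 26).
On helmet: h(7)→7·7+4≡1=b; e(4)→7·4+4≡6=g; l(11)→7·11+4≡3=d; m(12)→7·12+4≡10=k; e(4)→7·4+4≡6=g; t(19)→7·19+4≡7=h (all mod 26).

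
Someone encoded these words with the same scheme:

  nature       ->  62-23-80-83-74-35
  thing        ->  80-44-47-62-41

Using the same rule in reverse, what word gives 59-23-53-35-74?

The formula is n = 3×(alphabet index, a=1) + 20.
Undoing it on 59-23-53-35-74: 59→(59−20)÷3=13=m, 23→(23−20)÷3=1=a, 53→(53−20)÷3=11=k, 35→(35−20)÷3=5=e, 74→(74−20)÷3=18=r.

maker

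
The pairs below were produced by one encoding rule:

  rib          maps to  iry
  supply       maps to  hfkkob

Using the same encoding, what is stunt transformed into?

Each pair mirrors across the alphabet (r↔i, i↔r, b↔y): positions sum to 25. This is the alphabet-reversal cipher (Atbash): a becomes z, b becomes y, etc.
For stunt: s↔h, t↔g, u↔f, n↔m, t↔g.

hgfmg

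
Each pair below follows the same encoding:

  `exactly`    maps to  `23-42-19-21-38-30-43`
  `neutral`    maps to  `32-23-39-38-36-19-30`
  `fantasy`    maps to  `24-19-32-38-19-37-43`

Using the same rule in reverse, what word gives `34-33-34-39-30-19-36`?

popular

e is letter #5 and maps to 23: an offset of 18. The number is (letter's place in the alphabet, a=1) + 18.
Reversing it on 34-33-34-39-30-19-36: 34→(34−18)÷1=16=p, 33→(33−18)÷1=15=o, 34→(34−18)÷1=16=p, 39→(39−18)÷1=21=u, 30→(30−18)÷1=12=l, 19→(19−18)÷1=1=a, 36→(36−18)÷1=18=r.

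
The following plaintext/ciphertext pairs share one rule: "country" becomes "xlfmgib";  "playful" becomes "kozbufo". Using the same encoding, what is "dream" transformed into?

wivzn

Each pair mirrors across the alphabet (c↔x, o↔l, u↔f): positions sum to 25. Letters are reflected about the middle of the alphabet (position → 25−position): Atbash.
For dream: d↔w, r↔i, e↔v, a↔z, m↔n.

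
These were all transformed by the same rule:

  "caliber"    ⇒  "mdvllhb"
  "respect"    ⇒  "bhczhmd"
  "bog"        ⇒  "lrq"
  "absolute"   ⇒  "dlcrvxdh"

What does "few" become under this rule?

phg

The shift depends on letter class: consonant c→m is +10, but vowel a→d is +3. Vowels shift forward by 3 and consonants shift forward by 10.
For few: f(cons)+10=p, e(vowel)+3=h, w(cons)+10=g.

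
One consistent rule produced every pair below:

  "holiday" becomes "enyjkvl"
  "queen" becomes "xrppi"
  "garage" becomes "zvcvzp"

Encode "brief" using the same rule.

h(7)→e(4) and o(14)→n(13) fit y≡5x+21 (mod 26); the inverse of 5 mod 26 is 21. This is an affine cipher: with a=0,…,z=25, each position x becomes (5x+21) mod 26.
For brief: b(1)→5·1+21≡0=a; r(17)→5·17+21≡2=c; i(8)→5·8+21≡9=j; e(4)→5·4+21≡15=p; f(5)→5·5+21≡20=u (all mod 26).

acjpu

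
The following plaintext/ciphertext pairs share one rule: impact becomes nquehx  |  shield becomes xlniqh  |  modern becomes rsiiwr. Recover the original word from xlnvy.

Shifts by position in impact: pos 0: i→n (+5), pos 1: m→q (+4), pos 2: p→u (+5), pos 3: a→e (+4) — repeating every 2. The shifts repeat in a cycle of length 2: positions 0,1,… shift by +5, +4, then the pattern repeats.
Reversing it on xlnvy: x−5=s, l−4=h, n−5=i, v−4=r, y−5=t.

shirt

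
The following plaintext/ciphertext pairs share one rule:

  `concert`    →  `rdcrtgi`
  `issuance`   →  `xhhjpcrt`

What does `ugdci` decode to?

Each letter is shifted forward by 15 in the alphabet (a Caesar shift of +15).
Reversing it on ugdci: u−15=f, g−15=r, d−15=o, c−15=n, i−15=t.

front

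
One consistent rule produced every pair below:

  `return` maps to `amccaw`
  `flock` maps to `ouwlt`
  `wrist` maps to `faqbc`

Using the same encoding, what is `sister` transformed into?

The shift depends on letter class: consonant r→a is +9, but vowel e→m is +8. Vowels shift forward by 8 and consonants shift forward by 9.
Applying it to sister: s(cons)+9=b, i(vowel)+8=q, s(cons)+9=b, t(cons)+9=c, e(vowel)+8=m, r(cons)+9=a.

bqbcma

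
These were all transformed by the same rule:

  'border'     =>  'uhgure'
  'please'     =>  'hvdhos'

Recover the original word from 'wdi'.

The output letters match the input read backwards, each shifted +3: border reversed is redrob. Two steps: reverse the string, then apply a Caesar shift of +3.
Undoing it on wdi: shift back: w−3=t, d−3=a, i−3=f → taf; then reverse → fat.

fat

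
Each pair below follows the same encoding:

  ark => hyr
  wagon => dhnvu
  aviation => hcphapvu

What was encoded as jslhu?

clean

Compare letters: a→h is +7, r→y is +7, k→r is +7 — a constant shift. This is a Caesar cipher with shift 7.
Reversing it on jslhu: j−7=c, s−7=l, l−7=e, h−7=a, u−7=n.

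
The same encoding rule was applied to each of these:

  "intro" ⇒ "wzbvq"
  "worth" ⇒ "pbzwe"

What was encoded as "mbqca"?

The output letters match the input read backwards, each shifted +8: intro reversed is ortni. Two steps: reverse the string, then apply a Caesar shift of +8.
Reversing it on mbqca: shift back: m−8=e, b−8=t, q−8=i, c−8=u, a−8=s → etius; then reverse → suite.

suite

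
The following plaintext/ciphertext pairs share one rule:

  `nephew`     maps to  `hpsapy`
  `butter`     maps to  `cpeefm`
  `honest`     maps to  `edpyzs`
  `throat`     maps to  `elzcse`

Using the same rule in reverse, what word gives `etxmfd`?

The output letters match the input read backwards, each shifted +11: nephew reversed is wehpen. The word is reversed, then every letter is shifted forward by 11.
Decoding etxmfd: shift back: e−11=t, t−11=i, x−11=m, m−11=b, f−11=u, d−11=s → timbus; then reverse → submit.

submit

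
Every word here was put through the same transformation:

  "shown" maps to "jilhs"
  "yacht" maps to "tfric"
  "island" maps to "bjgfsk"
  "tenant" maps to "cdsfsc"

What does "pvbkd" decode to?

s(18)→j(9) and h(7)→i(8) fit y≡19x+5 (mod 26); the inverse of 19 mod 26 is 11. Each letter's alphabet position (a=0..z=25) is mapped through 19·x+5 mod 26 — an affine cipher.
Undoing it on pvbkd: p(15)→11·(15−5)≡6=g; v(21)→11·(21−5)≡20=u; b(1)→11·(1−5)≡8=i; k(10)→11·(10−5)≡3=d; d(3)→11·(3−5)≡4=e (all mod 26).

guide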